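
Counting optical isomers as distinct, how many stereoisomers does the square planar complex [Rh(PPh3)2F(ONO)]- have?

2

A square has two trans pairs of vertices; adjacent vertices are cis.
There are 2 geometric isomers: PPh3 cis; PPh3 trans.
Each arrangement has an internal mirror plane or centre of symmetry, so none is chiral.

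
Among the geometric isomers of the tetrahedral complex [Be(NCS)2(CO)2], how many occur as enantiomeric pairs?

Only one geometric arrangement is possible.

0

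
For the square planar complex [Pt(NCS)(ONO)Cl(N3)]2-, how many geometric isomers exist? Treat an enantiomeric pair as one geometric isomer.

3

In a square planar complex each vertex has one trans partner and two cis neighbours.
Working through the distinct placements yields 3 geometric isomers: (Cl/NCS trans, N3/ONO trans); (Cl/ONO trans, N3/NCS trans); (Cl/N3 trans, NCS/ONO trans).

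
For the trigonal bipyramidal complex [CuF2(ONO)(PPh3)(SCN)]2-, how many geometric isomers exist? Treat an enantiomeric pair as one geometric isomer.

7

A trigonal bipyramid has two axial and three equatorial sites, which are chemically inequivalent.
Exhaustive case analysis gives 7 geometric isomers.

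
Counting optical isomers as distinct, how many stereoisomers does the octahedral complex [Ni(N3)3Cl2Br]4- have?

3

An octahedron has six vertices in three trans pairs; every non-trans pair is cis.
Systematic placement gives 3 geometric isomers: N3 mer, Cl cis; N3 mer, Cl trans; N3 fac, Cl cis.
Each arrangement has an internal mirror plane or centre of symmetry, so none is chiral.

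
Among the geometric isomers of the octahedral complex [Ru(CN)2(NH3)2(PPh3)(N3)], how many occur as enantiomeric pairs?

In an octahedral complex each vertex has one trans partner and four cis neighbours.
The distinct arrangements are (6 in all): CN trans, NH3 cis; CN trans, NH3 trans; CN cis, NH3 cis (3 arrangements, 2 chiral); CN cis, NH3 trans.
Of these, 2 lack any improper symmetry element and so occur as enantiomeric pairs, giving 6 + 2 = 8 stereoisomers in total.

2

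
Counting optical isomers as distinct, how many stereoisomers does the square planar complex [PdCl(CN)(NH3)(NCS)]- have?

3

In a square planar complex each vertex has one trans partner and two cis neighbours.
Systematic placement gives 3 geometric isomers: (CN/NCS trans, Cl/NH3 trans); (CN/NH3 trans, Cl/NCS trans); (CN/Cl trans, NCS/NH3 trans).
Each arrangement has an internal mirror plane or centre of symmetry, so none is chiral.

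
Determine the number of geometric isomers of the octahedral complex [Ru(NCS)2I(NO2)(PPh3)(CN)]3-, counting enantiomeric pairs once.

9

In an octahedral complex each vertex has one trans partner and four cis neighbours.
Systematic enumeration (placing each ligand type in turn and discarding arrangements equivalent by rotation or reflection) gives 9 geometric isomers.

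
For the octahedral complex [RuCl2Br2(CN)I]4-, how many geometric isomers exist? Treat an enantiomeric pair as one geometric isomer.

6

An octahedron has six vertices in three trans pairs; every non-trans pair is cis.
Systematic placement gives 6 geometric isomers: Cl cis, Br trans; Cl trans, Br trans; Cl cis, Br cis (3 arrangements, 2 chiral); Cl trans, Br cis.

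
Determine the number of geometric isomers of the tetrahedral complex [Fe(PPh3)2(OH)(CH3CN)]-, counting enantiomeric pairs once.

1

Only one geometric arrangement is possible.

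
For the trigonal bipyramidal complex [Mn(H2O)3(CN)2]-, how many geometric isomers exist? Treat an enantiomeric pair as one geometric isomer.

In a trigonal bipyramid the two axial positions differ from the three equatorial ones.
The distinct arrangements are (3 in all): CN both axial; CN one axial, one equatorial; CN both equatorial.

3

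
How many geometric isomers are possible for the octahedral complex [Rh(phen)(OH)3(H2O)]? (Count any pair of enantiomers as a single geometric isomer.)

The six octahedral sites form three mutually perpendicular trans pairs.
Each phen is bidentate and must span two cis positions.
Working through the distinct placements yields 2 geometric isomers: OH fac; OH mer.

2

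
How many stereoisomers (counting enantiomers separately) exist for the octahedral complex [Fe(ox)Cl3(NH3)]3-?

2

In an octahedral complex each vertex has one trans partner and four cis neighbours.
Each ox is bidentate and must span two cis positions.
The distinct arrangements are (2 in all): Cl mer; Cl fac.
Each arrangement has an internal mirror plane or centre of symmetry, so none is chiral.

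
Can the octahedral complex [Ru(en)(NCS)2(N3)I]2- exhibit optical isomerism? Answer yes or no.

Each en is bidentate and must span two cis positions.
Systematic placement gives 4 geometric isomers: NCS cis (3 arrangements, 2 chiral); NCS trans.
Of these, 2 lack any improper symmetry element and so occur as enantiomeric pairs, giving 4 + 2 = 6 stereoisomers in total.

yes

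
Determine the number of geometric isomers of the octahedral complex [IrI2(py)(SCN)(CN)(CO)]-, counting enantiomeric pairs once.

9

An octahedron has six vertices in three trans pairs; every non-trans pair is cis.
Placing the ligands in turn and identifying arrangements related by rotation or reflection leaves 9 distinct geometric isomers.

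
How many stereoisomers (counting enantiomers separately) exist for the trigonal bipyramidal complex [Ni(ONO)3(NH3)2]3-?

There are 3 geometric isomers: NH3 both axial; NH3 one axial, one equatorial; NH3 both equatorial.
Each arrangement has an internal mirror plane or centre of symmetry, so none is chiral.

3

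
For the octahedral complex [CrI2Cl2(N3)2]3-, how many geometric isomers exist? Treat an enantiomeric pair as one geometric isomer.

An octahedron has six vertices in three trans pairs; every non-trans pair is cis.
The distinct arrangements are (5 in all): I trans, Cl trans, N3 trans; I cis, Cl trans, N3 cis; I cis, Cl cis, N3 trans; I cis, Cl cis, N3 cis (chiral); I trans, Cl cis, N3 cis.

5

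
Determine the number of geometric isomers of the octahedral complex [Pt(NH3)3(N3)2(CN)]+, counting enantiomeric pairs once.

3

There are 3 geometric isomers: NH3 mer, N3 cis; NH3 mer, N3 trans; NH3 fac, N3 cis.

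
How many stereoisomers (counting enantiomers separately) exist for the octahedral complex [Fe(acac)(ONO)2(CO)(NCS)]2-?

6

The six octahedral sites form three mutually perpendicular trans pairs.
Each acac is bidentate and must span two cis positions.
Working through the distinct placements yields 4 geometric isomers: ONO cis (3 arrangements, 2 chiral); ONO trans.
Of these, 2 lack any improper symmetry element and so occur as enantiomeric pairs, giving 4 + 2 = 6 stereoisomers in total.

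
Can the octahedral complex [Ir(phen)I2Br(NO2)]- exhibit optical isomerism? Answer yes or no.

The six octahedral sites form three mutually perpendicular trans pairs.
Each phen is bidentate and must span two cis positions.
Systematic placement gives 4 geometric isomers: I cis (3 arrangements, 2 chiral); I trans.
Of these, 2 lack any improper symmetry element and so occur as enantiomeric pairs, giving 4 + 2 = 6 stereoisomers in total.

yes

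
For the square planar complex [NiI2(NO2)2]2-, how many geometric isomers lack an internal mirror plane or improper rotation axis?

0

A square has two trans pairs of vertices; adjacent vertices are cis.
Working through the distinct placements yields 2 geometric isomers: I cis; I trans.
Each arrangement has an internal mirror plane or centre of symmetry, so none is chiral.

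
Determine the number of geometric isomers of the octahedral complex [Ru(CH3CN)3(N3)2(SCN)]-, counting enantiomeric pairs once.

An octahedron has six vertices in three trans pairs; every non-trans pair is cis.
Working through the distinct placements yields 3 geometric isomers: CH3CN mer, N3 cis; CH3CN mer, N3 trans; CH3CN fac, N3 cis.

3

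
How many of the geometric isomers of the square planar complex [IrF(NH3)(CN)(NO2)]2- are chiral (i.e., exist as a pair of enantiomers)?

0

There are 3 geometric isomers: (CN/NH3 trans, F/NO2 trans); (CN/NO2 trans, F/NH3 trans); (CN/F trans, NH3/NO2 trans).
Each arrangement has an internal mirror plane or centre of symmetry, so none is chiral.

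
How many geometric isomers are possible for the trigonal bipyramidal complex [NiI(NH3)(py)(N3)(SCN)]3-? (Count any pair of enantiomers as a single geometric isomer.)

In a trigonal bipyramid the two axial positions differ from the three equatorial ones.
Placing the ligands in turn and identifying arrangements related by rotation or reflection leaves 10 distinct geometric isomers.

10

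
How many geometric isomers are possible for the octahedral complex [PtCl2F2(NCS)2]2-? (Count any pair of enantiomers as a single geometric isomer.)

The six octahedral sites form three mutually perpendicular trans pairs.
Working through the distinct placements yields 5 geometric isomers: Cl trans, F trans, NCS trans; Cl trans, F cis, NCS cis; Cl cis, F cis, NCS trans; Cl cis, F cis, NCS cis (chiral); Cl cis, F trans, NCS cis.

5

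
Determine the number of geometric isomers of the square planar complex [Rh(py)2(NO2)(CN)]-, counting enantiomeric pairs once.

2

In a square planar complex each vertex has one trans partner and two cis neighbours.
There are 2 geometric isomers: py cis; py trans.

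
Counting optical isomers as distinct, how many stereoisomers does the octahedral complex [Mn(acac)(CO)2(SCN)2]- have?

An octahedron has six vertices in three trans pairs; every non-trans pair is cis.
Each acac is bidentate and must span two cis positions.
The distinct arrangements are (3 in all): CO trans, SCN cis; CO cis, SCN cis (chiral); CO cis, SCN trans.
One of these lacks any improper symmetry element and so occurs as an enantiomeric pair, giving 3 + 1 = 4 stereoisomers in total.

4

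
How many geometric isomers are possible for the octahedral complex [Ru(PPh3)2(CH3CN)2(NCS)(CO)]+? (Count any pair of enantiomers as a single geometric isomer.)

An octahedron has six vertices in three trans pairs; every non-trans pair is cis.
The distinct arrangements are (6 in all): PPh3 trans, CH3CN trans; PPh3 cis, CH3CN trans; PPh3 trans, CH3CN cis; PPh3 cis, CH3CN cis (3 arrangements, 2 chiral).

6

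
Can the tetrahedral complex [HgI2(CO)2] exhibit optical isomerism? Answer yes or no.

In a tetrahedral complex all four positions are equivalent and every pair of ligands is adjacent — there is no cis/trans distinction.
Only one geometric arrangement is possible.

no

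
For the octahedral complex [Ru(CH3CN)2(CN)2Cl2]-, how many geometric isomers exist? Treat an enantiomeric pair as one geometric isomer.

5

There are 5 geometric isomers: CH3CN trans, CN trans, Cl trans; CH3CN trans, CN cis, Cl cis; CH3CN cis, CN cis, Cl trans; CH3CN cis, CN cis, Cl cis (chiral); CH3CN cis, CN trans, Cl cis.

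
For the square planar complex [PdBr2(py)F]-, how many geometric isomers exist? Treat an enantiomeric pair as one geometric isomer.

Systematic placement gives 2 geometric isomers: Br cis; Br trans.

2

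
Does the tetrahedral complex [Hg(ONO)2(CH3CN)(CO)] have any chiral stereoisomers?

In a tetrahedral complex all four positions are equivalent and every pair of ligands is adjacent — there is no cis/trans distinction.
Only one geometric arrangement is possible.

no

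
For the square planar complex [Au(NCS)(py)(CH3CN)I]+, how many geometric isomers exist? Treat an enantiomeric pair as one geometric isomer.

Systematic placement gives 3 geometric isomers: (CH3CN/NCS trans, I/py trans); (CH3CN/py trans, I/NCS trans); (CH3CN/I trans, NCS/py trans).

3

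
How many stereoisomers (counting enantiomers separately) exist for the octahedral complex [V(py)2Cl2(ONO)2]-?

An octahedron has six vertices in three trans pairs; every non-trans pair is cis.
Working through the distinct placements yields 5 geometric isomers: py trans, Cl trans, ONO trans; py cis, Cl trans, ONO cis; py trans, Cl cis, ONO cis; py cis, Cl cis, ONO cis (chiral); py cis, Cl cis, ONO trans.
One of these lacks any improper symmetry element and so occurs as an enantiomeric pair, giving 5 + 1 = 6 stereoisomers in total.

6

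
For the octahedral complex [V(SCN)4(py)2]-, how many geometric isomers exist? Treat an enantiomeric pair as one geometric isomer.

The six octahedral sites form three mutually perpendicular trans pairs.
There are 2 geometric isomers: py trans; py cis.

2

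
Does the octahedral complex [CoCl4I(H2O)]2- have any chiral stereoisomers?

In an octahedral complex each vertex has one trans partner and four cis neighbours.
Working through the distinct placements yields 2 geometric isomers: I and H2O mutually trans; I and H2O mutually cis.
Each arrangement has an internal mirror plane or centre of symmetry, so none is chiral.

no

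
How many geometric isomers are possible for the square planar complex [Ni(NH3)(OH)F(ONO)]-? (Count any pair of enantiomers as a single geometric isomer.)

A square has two trans pairs of vertices; adjacent vertices are cis.
Working through the distinct placements yields 3 geometric isomers: (F/OH trans, NH3/ONO trans); (F/ONO trans, NH3/OH trans); (F/NH3 trans, OH/ONO trans).

3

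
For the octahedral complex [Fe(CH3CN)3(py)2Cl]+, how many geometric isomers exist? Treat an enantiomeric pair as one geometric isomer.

3

An octahedron has six vertices in three trans pairs; every non-trans pair is cis.
There are 3 geometric isomers: CH3CN mer, py trans; CH3CN mer, py cis; CH3CN fac, py cis.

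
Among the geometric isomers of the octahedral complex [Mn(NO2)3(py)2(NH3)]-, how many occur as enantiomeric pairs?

0

The six octahedral sites form three mutually perpendicular trans pairs.
There are 3 geometric isomers: NO2 mer, py trans; NO2 fac, py cis; NO2 mer, py cis.
Each arrangement has an internal mirror plane or centre of symmetry, so none is chiral.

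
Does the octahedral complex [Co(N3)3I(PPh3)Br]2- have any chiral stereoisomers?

yes

In an octahedral complex each vertex has one trans partner and four cis neighbours.
The distinct arrangements are (4 in all): N3 mer (3 arrangements); N3 fac (chiral).
One of these lacks any improper symmetry element and so occurs as an enantiomeric pair, giving 4 + 1 = 5 stereoisomers in total.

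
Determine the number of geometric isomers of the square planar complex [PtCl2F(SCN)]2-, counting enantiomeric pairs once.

2

A square has two trans pairs of vertices; adjacent vertices are cis.
There are 2 geometric isomers: Cl cis; Cl trans.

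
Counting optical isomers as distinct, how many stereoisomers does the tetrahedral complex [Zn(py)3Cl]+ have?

1

All four vertices of a tetrahedron are equivalent and mutually adjacent, so cis/trans isomerism cannot arise.
Only one geometric arrangement is possible.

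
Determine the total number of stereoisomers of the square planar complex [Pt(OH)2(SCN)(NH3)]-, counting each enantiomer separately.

There are 2 geometric isomers: OH cis; OH trans.
Each arrangement has an internal mirror plane or centre of symmetry, so none is chiral.

2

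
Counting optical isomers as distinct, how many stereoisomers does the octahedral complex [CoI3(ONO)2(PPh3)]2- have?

The six octahedral sites form three mutually perpendicular trans pairs.
Systematic placement gives 3 geometric isomers: I mer, ONO cis; I mer, ONO trans; I fac, ONO cis.
Each arrangement has an internal mirror plane or centre of symmetry, so none is chiral.

3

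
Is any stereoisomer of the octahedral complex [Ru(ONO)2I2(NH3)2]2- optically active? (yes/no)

The six octahedral sites form three mutually perpendicular trans pairs.
Working through the distinct placements yields 5 geometric isomers: ONO trans, I trans, NH3 trans; ONO cis, I trans, NH3 cis; ONO trans, I cis, NH3 cis; ONO cis, I cis, NH3 cis (chiral); ONO cis, I cis, NH3 trans.
One of these lacks any improper symmetry element and so occurs as an enantiomeric pair, giving 5 + 1 = 6 stereoisomers in total.

yes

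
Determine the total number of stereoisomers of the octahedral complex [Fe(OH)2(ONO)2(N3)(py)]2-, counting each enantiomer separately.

8

Systematic placement gives 6 geometric isomers: OH cis, ONO cis (3 arrangements, 2 chiral); OH cis, ONO trans; OH trans, ONO cis; OH trans, ONO trans.
Of these, 2 lack any improper symmetry element and so occur as enantiomeric pairs, giving 6 + 2 = 8 stereoisomers in total.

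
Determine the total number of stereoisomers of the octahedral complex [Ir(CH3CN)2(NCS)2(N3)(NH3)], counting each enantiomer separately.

The distinct arrangements are (6 in all): CH3CN trans, NCS cis; CH3CN trans, NCS trans; CH3CN cis, NCS cis (3 arrangements, 2 chiral); CH3CN cis, NCS trans.
Of these, 2 lack any improper symmetry element and so occur as enantiomeric pairs, giving 6 + 2 = 8 stereoisomers in total.

8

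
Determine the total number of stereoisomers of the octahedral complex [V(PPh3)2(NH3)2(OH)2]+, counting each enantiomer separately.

The six octahedral sites form three mutually perpendicular trans pairs.
Systematic placement gives 5 geometric isomers: PPh3 trans, NH3 trans, OH trans; PPh3 cis, NH3 trans, OH cis; PPh3 trans, NH3 cis, OH cis; PPh3 cis, NH3 cis, OH cis (chiral); PPh3 cis, NH3 cis, OH trans.
One of these lacks any improper symmetry element and so occurs as an enantiomeric pair, giving 5 + 1 = 6 stereoisomers in total.

6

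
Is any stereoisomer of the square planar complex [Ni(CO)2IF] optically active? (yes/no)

Working through the distinct placements yields 2 geometric isomers: CO cis; CO trans.
Each arrangement has an internal mirror plane or centre of symmetry, so none is chiral.

no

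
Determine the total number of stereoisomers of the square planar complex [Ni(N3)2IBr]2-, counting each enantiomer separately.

A square has two trans pairs of vertices; adjacent vertices are cis.
Working through the distinct placements yields 2 geometric isomers: N3 cis; N3 trans.
Each arrangement has an internal mirror plane or centre of symmetry, so none is chiral.

2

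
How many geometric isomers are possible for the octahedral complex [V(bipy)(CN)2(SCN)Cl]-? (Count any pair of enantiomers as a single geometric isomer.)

The six octahedral sites form three mutually perpendicular trans pairs.
Each bipy is bidentate and must span two cis positions.
The distinct arrangements are (4 in all): CN trans; CN cis (3 arrangements, 2 chiral).

4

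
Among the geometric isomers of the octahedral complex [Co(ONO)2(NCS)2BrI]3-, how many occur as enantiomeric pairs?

The six octahedral sites form three mutually perpendicular trans pairs.
The distinct arrangements are (6 in all): ONO trans, NCS trans; ONO cis, NCS cis (3 arrangements, 2 chiral); ONO trans, NCS cis; ONO cis, NCS trans.
Of these, 2 lack any improper symmetry element and so occur as enantiomeric pairs, giving 6 + 2 = 8 stereoisomers in total.

2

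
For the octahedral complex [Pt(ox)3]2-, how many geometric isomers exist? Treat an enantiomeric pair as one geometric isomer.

1

An octahedron has six vertices in three trans pairs; every non-trans pair is cis.
Each ox is bidentate and must span two cis positions.
Only one geometric arrangement is possible; it has no improper symmetry element, so it exists as a pair of enantiomers (2 stereoisomers).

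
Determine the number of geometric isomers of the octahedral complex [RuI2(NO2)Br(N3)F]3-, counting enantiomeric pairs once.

9

In an octahedral complex each vertex has one trans partner and four cis neighbours.
Exhaustive case analysis gives 9 geometric isomers.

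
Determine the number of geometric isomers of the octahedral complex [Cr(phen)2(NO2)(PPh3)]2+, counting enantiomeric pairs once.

2

In an octahedral complex each vertex has one trans partner and four cis neighbours.
Each phen is bidentate and must span two cis positions.
There are 2 geometric isomers: NO2 and PPh3 mutually trans; NO2 and PPh3 mutually cis (chiral).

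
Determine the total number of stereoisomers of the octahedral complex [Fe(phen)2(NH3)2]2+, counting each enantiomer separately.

Each phen is bidentate and must span two cis positions.
Working through the distinct placements yields 2 geometric isomers: NH3 trans; NH3 cis (chiral).
One of these lacks any improper symmetry element and so occurs as an enantiomeric pair, giving 2 + 1 = 3 stereoisomers in total.

3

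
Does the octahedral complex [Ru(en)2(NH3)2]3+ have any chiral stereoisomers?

Each en is bidentate and must span two cis positions.
Working through the distinct placements yields 2 geometric isomers: NH3 trans; NH3 cis (chiral).
One of these lacks any improper symmetry element and so occurs as an enantiomeric pair, giving 2 + 1 = 3 stereoisomers in total.

yes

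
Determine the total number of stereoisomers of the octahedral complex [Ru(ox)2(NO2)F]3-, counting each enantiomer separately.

The six octahedral sites form three mutually perpendicular trans pairs.
Each ox is bidentate and must span two cis positions.
Systematic placement gives 2 geometric isomers: NO2 and F mutually trans; NO2 and F mutually cis (chiral).
One of these lacks any improper symmetry element and so occurs as an enantiomeric pair, giving 2 + 1 = 3 stereoisomers in total.

3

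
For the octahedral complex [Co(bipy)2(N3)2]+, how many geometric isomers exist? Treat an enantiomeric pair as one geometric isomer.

2

Each bipy is bidentate and must span two cis positions.
The distinct arrangements are (2 in all): N3 trans; N3 cis (chiral).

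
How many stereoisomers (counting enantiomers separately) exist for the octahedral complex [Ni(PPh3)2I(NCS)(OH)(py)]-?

In an octahedral complex each vertex has one trans partner and four cis neighbours.
Systematic enumeration (placing each ligand type in turn and discarding arrangements equivalent by rotation or reflection) gives 9 geometric isomers.
Of these, 6 lack any improper symmetry element and so occur as enantiomeric pairs, giving 9 + 6 = 15 stereoisomers in total.

15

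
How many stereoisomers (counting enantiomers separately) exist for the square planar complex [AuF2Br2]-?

2

There are 2 geometric isomers: F cis; F trans.
Each arrangement has an internal mirror plane or centre of symmetry, so none is chiral.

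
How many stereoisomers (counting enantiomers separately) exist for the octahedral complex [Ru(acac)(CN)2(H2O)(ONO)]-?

Each acac is bidentate and must span two cis positions.
The distinct arrangements are (4 in all): CN trans; CN cis (3 arrangements, 2 chiral).
Of these, 2 lack any improper symmetry element and so occur as enantiomeric pairs, giving 4 + 2 = 6 stereoisomers in total.

6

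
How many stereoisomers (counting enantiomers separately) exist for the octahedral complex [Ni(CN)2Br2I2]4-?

6

In an octahedral complex each vertex has one trans partner and four cis neighbours.
The distinct arrangements are (5 in all): CN trans, Br trans, I trans; CN cis, Br trans, I cis; CN cis, Br cis, I trans; CN cis, Br cis, I cis (chiral); CN trans, Br cis, I cis.
One of these lacks any improper symmetry element and so occurs as an enantiomeric pair, giving 5 + 1 = 6 stereoisomers in total.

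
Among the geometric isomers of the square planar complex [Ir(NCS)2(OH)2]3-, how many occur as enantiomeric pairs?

Systematic placement gives 2 geometric isomers: NCS cis; NCS trans.
Each arrangement has an internal mirror plane or centre of symmetry, so none is chiral.

0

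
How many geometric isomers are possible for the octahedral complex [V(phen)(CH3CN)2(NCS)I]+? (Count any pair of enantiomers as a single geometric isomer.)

4

Each phen is bidentate and must span two cis positions.
There are 4 geometric isomers: CH3CN trans; CH3CN cis (3 arrangements, 2 chiral).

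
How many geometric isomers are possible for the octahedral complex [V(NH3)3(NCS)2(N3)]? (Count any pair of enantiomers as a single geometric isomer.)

3

In an octahedral complex each vertex has one trans partner and four cis neighbours.
Working through the distinct placements yields 3 geometric isomers: NH3 mer, NCS cis; NH3 mer, NCS trans; NH3 fac, NCS cis.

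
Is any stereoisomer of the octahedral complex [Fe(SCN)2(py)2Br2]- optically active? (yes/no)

yes

Working through the distinct placements yields 5 geometric isomers: SCN trans, py trans, Br trans; SCN cis, py cis, Br trans; SCN cis, py trans, Br cis; SCN cis, py cis, Br cis (chiral); SCN trans, py cis, Br cis.
One of these lacks any improper symmetry element and so occurs as an enantiomeric pair, giving 5 + 1 = 6 stereoisomers in total.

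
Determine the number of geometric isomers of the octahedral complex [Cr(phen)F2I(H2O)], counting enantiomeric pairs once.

An octahedron has six vertices in three trans pairs; every non-trans pair is cis.
Each phen is bidentate and must span two cis positions.
There are 4 geometric isomers: F trans; F cis (3 arrangements, 2 chiral).

4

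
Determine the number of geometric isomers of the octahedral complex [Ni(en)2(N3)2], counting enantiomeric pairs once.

2

Each en is bidentate and must span two cis positions.
The distinct arrangements are (2 in all): N3 trans; N3 cis (chiral).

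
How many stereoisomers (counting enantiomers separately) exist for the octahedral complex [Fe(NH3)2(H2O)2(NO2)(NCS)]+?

In an octahedral complex each vertex has one trans partner and four cis neighbours.
The distinct arrangements are (6 in all): NH3 cis, H2O trans; NH3 trans, H2O trans; NH3 cis, H2O cis (3 arrangements, 2 chiral); NH3 trans, H2O cis.
Of these, 2 lack any improper symmetry element and so occur as enantiomeric pairs, giving 6 + 2 = 8 stereoisomers in total.

8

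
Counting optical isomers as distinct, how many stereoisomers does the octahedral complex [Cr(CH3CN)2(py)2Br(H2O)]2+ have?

8

In an octahedral complex each vertex has one trans partner and four cis neighbours.
There are 6 geometric isomers: CH3CN cis, py trans; CH3CN cis, py cis (3 arrangements, 2 chiral); CH3CN trans, py trans; CH3CN trans, py cis.
Of these, 2 lack any improper symmetry element and so occur as enantiomeric pairs, giving 6 + 2 = 8 stereoisomers in total.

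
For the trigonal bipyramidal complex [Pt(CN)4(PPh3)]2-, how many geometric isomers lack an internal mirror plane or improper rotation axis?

A trigonal bipyramid has two axial and three equatorial sites, which are chemically inequivalent.
Working through the distinct placements yields 2 geometric isomers: PPh3 equatorial; PPh3 axial.
Each arrangement has an internal mirror plane or centre of symmetry, so none is chiral.

0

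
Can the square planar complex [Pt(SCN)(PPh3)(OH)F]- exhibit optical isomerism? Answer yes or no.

In a square planar complex each vertex has one trans partner and two cis neighbours.
There are 3 geometric isomers: (F/PPh3 trans, OH/SCN trans); (F/SCN trans, OH/PPh3 trans); (F/OH trans, PPh3/SCN trans).
Each arrangement has an internal mirror plane or centre of symmetry, so none is chiral.

no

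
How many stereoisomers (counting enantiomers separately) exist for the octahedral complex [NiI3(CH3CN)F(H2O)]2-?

5

An octahedron has six vertices in three trans pairs; every non-trans pair is cis.
Working through the distinct placements yields 4 geometric isomers: I mer (3 arrangements); I fac (chiral).
One of these lacks any improper symmetry element and so occurs as an enantiomeric pair, giving 4 + 1 = 5 stereoisomers in total.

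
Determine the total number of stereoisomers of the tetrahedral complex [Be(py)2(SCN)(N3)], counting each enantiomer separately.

1

Only one geometric arrangement is possible.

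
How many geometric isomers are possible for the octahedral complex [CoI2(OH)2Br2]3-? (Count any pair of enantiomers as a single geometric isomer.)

5

In an octahedral complex each vertex has one trans partner and four cis neighbours.
The distinct arrangements are (5 in all): I trans, OH trans, Br trans; I cis, OH cis, Br trans; I cis, OH trans, Br cis; I cis, OH cis, Br cis (chiral); I trans, OH cis, Br cis.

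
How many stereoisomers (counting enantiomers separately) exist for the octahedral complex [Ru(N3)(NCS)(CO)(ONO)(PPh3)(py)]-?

30

In an octahedral complex each vertex has one trans partner and four cis neighbours.
Placing the ligands in turn and identifying arrangements related by rotation or reflection leaves 15 distinct geometric isomers.
Of these, 15 lack any improper symmetry element and so occur as enantiomeric pairs, giving 15 + 15 = 30 stereoisomers in total.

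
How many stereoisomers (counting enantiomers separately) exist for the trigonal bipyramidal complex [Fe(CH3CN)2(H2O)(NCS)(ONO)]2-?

In a trigonal bipyramid the two axial positions differ from the three equatorial ones.
Systematic enumeration (placing each ligand type in turn and discarding arrangements equivalent by rotation or reflection) gives 7 geometric isomers.
Of these, 3 lack any improper symmetry element and so occur as enantiomeric pairs, giving 7 + 3 = 10 stereoisomers in total.

10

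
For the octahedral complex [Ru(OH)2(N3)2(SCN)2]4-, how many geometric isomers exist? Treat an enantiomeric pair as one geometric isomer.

5

The six octahedral sites form three mutually perpendicular trans pairs.
The distinct arrangements are (5 in all): OH trans, N3 trans, SCN trans; OH cis, N3 trans, SCN cis; OH cis, N3 cis, SCN trans; OH cis, N3 cis, SCN cis (chiral); OH trans, N3 cis, SCN cis.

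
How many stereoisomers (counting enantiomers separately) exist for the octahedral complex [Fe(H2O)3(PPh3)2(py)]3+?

An octahedron has six vertices in three trans pairs; every non-trans pair is cis.
Systematic placement gives 3 geometric isomers: H2O mer, PPh3 cis; H2O mer, PPh3 trans; H2O fac, PPh3 cis.
Each arrangement has an internal mirror plane or centre of symmetry, so none is chiral.

3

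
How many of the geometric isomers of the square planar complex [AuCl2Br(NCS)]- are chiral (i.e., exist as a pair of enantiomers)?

In a square planar complex each vertex has one trans partner and two cis neighbours.
Working through the distinct placements yields 2 geometric isomers: Cl cis; Cl trans.
Each arrangement has an internal mirror plane or centre of symmetry, so none is chiral.

0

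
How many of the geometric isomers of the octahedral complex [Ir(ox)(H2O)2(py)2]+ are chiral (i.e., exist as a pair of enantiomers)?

1

In an octahedral complex each vertex has one trans partner and four cis neighbours.
Each ox is bidentate and must span two cis positions.
There are 3 geometric isomers: H2O trans, py cis; H2O cis, py trans; H2O cis, py cis (chiral).
One of these lacks any improper symmetry element and so occurs as an enantiomeric pair, giving 3 + 1 = 4 stereoisomers in total.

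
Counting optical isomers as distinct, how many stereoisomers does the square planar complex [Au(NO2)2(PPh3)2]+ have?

A square has two trans pairs of vertices; adjacent vertices are cis.
Working through the distinct placements yields 2 geometric isomers: NO2 cis; NO2 trans.
Each arrangement has an internal mirror plane or centre of symmetry, so none is chiral.

2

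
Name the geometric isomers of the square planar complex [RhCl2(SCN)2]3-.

cis and trans

A square has two trans pairs of vertices; adjacent vertices are cis.
The distinct arrangements are (2 in all): Cl cis; Cl trans.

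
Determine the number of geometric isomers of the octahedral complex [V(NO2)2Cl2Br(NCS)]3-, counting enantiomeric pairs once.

In an octahedral complex each vertex has one trans partner and four cis neighbours.
There are 6 geometric isomers: NO2 trans, Cl cis; NO2 cis, Cl cis (3 arrangements, 2 chiral); NO2 trans, Cl trans; NO2 cis, Cl trans.

6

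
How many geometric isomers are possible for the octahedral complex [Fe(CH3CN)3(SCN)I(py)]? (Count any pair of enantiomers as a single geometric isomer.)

The six octahedral sites form three mutually perpendicular trans pairs.
There are 4 geometric isomers: CH3CN mer (3 arrangements); CH3CN fac (chiral).

4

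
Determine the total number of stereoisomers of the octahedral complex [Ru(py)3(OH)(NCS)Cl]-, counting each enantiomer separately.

In an octahedral complex each vertex has one trans partner and four cis neighbours.
The distinct arrangements are (4 in all): py mer (3 arrangements); py fac (chiral).
One of these lacks any improper symmetry element and so occurs as an enantiomeric pair, giving 4 + 1 = 5 stereoisomers in total.

5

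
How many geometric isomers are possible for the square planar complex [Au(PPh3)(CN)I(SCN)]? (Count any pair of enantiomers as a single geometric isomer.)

There are 3 geometric isomers: (CN/PPh3 trans, I/SCN trans); (CN/SCN trans, I/PPh3 trans); (CN/I trans, PPh3/SCN trans).

3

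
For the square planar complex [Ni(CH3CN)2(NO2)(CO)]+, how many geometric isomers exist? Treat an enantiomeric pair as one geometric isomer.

2

A square has two trans pairs of vertices; adjacent vertices are cis.
Systematic placement gives 2 geometric isomers: CH3CN cis; CH3CN trans.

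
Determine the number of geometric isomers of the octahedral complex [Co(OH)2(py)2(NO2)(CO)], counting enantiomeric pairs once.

6

An octahedron has six vertices in three trans pairs; every non-trans pair is cis.
The distinct arrangements are (6 in all): OH trans, py trans; OH cis, py cis (3 arrangements, 2 chiral); OH cis, py trans; OH trans, py cis.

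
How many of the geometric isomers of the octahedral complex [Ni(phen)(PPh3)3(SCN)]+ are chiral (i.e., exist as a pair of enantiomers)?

In an octahedral complex each vertex has one trans partner and four cis neighbours.
Each phen is bidentate and must span two cis positions.
The distinct arrangements are (2 in all): PPh3 mer; PPh3 fac.
Each arrangement has an internal mirror plane or centre of symmetry, so none is chiral.

0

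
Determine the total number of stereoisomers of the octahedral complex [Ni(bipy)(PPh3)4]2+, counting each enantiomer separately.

In an octahedral complex each vertex has one trans partner and four cis neighbours.
Each bipy is bidentate and must span two cis positions.
Only one geometric arrangement is possible.

1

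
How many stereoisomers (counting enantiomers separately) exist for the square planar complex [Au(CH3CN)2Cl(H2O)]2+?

Systematic placement gives 2 geometric isomers: CH3CN cis; CH3CN trans.
Each arrangement has an internal mirror plane or centre of symmetry, so none is chiral.

2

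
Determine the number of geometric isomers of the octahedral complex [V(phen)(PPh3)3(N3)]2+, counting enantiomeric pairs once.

2

An octahedron has six vertices in three trans pairs; every non-trans pair is cis.
Each phen is bidentate and must span two cis positions.
The distinct arrangements are (2 in all): PPh3 fac; PPh3 mer.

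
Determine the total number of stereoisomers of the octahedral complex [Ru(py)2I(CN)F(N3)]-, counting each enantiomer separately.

The six octahedral sites form three mutually perpendicular trans pairs.
Placing the ligands in turn and identifying arrangements related by rotation or reflection leaves 9 distinct geometric isomers.
Of these, 6 lack any improper symmetry element and so occur as enantiomeric pairs, giving 9 + 6 = 15 stereoisomers in total.

15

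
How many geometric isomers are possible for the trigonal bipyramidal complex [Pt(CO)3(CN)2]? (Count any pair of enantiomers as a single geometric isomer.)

3

A trigonal bipyramid has two axial and three equatorial sites, which are chemically inequivalent.
There are 3 geometric isomers: CN both axial; CN one axial, one equatorial; CN both equatorial.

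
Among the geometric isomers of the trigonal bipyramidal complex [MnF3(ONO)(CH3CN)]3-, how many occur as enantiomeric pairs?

0

In a trigonal bipyramid the two axial positions differ from the three equatorial ones.
The distinct arrangements are (4 in all): ONO equatorial, CH3CN axial; ONO axial, CH3CN axial; ONO equatorial, CH3CN equatorial; ONO axial, CH3CN equatorial.
Each arrangement has an internal mirror plane or centre of symmetry, so none is chiral.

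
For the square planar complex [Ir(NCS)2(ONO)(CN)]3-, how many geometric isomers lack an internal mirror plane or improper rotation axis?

0

Working through the distinct placements yields 2 geometric isomers: NCS cis; NCS trans.
Each arrangement has an internal mirror plane or centre of symmetry, so none is chiral.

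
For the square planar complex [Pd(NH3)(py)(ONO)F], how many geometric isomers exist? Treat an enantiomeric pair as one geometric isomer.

In a square planar complex each vertex has one trans partner and two cis neighbours.
Systematic placement gives 3 geometric isomers: (F/ONO trans, NH3/py trans); (F/py trans, NH3/ONO trans); (F/NH3 trans, ONO/py trans).

3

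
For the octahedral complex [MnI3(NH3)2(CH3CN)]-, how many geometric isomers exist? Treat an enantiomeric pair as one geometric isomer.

3

In an octahedral complex each vertex has one trans partner and four cis neighbours.
Systematic placement gives 3 geometric isomers: I mer, NH3 trans; I fac, NH3 cis; I mer, NH3 cis.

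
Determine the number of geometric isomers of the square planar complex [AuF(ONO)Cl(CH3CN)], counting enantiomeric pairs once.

3

In a square planar complex each vertex has one trans partner and two cis neighbours.
There are 3 geometric isomers: (CH3CN/F trans, Cl/ONO trans); (CH3CN/ONO trans, Cl/F trans); (CH3CN/Cl trans, F/ONO trans).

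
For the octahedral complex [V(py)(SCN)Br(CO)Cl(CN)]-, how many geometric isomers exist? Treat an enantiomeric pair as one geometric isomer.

15

Exhaustive case analysis gives 15 geometric isomers.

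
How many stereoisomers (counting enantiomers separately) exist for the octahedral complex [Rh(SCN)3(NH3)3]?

2

The distinct arrangements are (2 in all): SCN mer; SCN fac.
Each arrangement has an internal mirror plane or centre of symmetry, so none is chiral.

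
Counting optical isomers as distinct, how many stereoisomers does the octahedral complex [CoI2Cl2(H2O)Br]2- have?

8

In an octahedral complex each vertex has one trans partner and four cis neighbours.
Systematic placement gives 6 geometric isomers: I trans, Cl cis; I cis, Cl cis (3 arrangements, 2 chiral); I trans, Cl trans; I cis, Cl trans.
Of these, 2 lack any improper symmetry element and so occur as enantiomeric pairs, giving 6 + 2 = 8 stereoisomers in total.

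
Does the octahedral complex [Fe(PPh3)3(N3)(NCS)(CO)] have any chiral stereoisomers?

yes

The six octahedral sites form three mutually perpendicular trans pairs.
Working through the distinct placements yields 4 geometric isomers: PPh3 mer (3 arrangements); PPh3 fac (chiral).
One of these lacks any improper symmetry element and so occurs as an enantiomeric pair, giving 4 + 1 = 5 stereoisomers in total.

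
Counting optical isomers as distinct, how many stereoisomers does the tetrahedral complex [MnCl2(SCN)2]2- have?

In a tetrahedral complex all four positions are equivalent and every pair of ligands is adjacent — there is no cis/trans distinction.
Only one geometric arrangement is possible.

1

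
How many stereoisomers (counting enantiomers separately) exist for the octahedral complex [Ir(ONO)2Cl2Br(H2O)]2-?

The six octahedral sites form three mutually perpendicular trans pairs.
The distinct arrangements are (6 in all): ONO trans, Cl cis; ONO cis, Cl cis (3 arrangements, 2 chiral); ONO trans, Cl trans; ONO cis, Cl trans.
Of these, 2 lack any improper symmetry element and so occur as enantiomeric pairs, giving 6 + 2 = 8 stereoisomers in total.

8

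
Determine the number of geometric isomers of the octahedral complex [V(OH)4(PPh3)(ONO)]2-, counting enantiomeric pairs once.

2

An octahedron has six vertices in three trans pairs; every non-trans pair is cis.
Systematic placement gives 2 geometric isomers: PPh3 and ONO mutually trans; PPh3 and ONO mutually cis.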